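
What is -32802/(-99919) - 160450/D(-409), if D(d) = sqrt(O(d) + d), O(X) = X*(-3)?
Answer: 32802/99919 - 80225*sqrt(818)/409 ≈ -5609.7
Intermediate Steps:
O(X) = -3*X
D(d) = sqrt(2)*sqrt(-d) (D(d) = sqrt(-3*d + d) = sqrt(-2*d) = sqrt(2)*sqrt(-d))
-32802/(-99919) - 160450/D(-409) = -32802/(-99919) - 160450*sqrt(818)/818 = -32802*(-1/99919) - 160450*sqrt(818)/818 = 32802/99919 - 160450*sqrt(818)/818 = 32802/99919 - 80225*sqrt(818)/409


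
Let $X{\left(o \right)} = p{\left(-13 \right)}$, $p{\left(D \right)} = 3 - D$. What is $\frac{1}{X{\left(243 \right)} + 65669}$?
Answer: $\frac{1}{65685} \approx 1.5224 \cdot 10^{-5}$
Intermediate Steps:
$X{\left(o \right)} = 16$ ($X{\left(o \right)} = 3 - -13 = 3 + 13 = 16$)
$\frac{1}{X{\left(243 \right)} + 65669} = \frac{1}{16 + 65669} = \frac{1}{65685}$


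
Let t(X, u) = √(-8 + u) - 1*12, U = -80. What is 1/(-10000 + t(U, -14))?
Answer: -5006/50120083 - I*√22/100240166 ≈ -9.988e-5 - 4.6792e-8*I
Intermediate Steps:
t(X, u) = -12 + √(-8 + u) (t(X, u) = √(-8 + u) - 12 = -12 + √(-8 + u))
1/(-10000 + t(U, -14)) = 1/(-10000 + (-12 + √(-8 - 14))) = 1/(-10000 + (-12 + √(-22))) = 1/(-10000 + (-12 + I*√22)) = 1/(-10012 + I*√22)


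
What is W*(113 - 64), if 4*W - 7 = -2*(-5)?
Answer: 833/4 ≈ 208.25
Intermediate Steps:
W = 17/4 (W = 7/4 + (-2*(-5))/4 = 7/4 + (1/4)*10 = 7/4 + 5/2 = 17/4 ≈ 4.2500)
W*(113 - 64) = 17*(113 - 64)/4 = (17/4)*49 = 833/4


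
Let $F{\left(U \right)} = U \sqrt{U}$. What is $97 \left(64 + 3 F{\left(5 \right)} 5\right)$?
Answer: $6208 + 7275 \sqrt{5} \approx 22475.0$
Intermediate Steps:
$F{\left(U \right)} = U^{\frac{3}{2}}$
$97 \left(64 + 3 F{\left(5 \right)} 5\right) = 97 \left(64 + 3 \cdot 5^{\frac{3}{2}} \cdot 5\right) = 97 \left(64 + 3 \cdot 5 \sqrt{5} \cdot 5\right) = 97 \left(64 + 15 \sqrt{5} \cdot 5\right) = 97 \left(64 + 75 \sqrt{5}\right) = 6208 + 7275 \sqrt{5}$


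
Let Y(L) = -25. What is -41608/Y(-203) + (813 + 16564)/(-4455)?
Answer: 36985843/22275 ≈ 1660.4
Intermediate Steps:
-41608/Y(-203) + (813 + 16564)/(-4455) = -41608/(-25) + (813 + 16564)/(-4455) = -41608*(-1/25) + 17377*(-1/4455) = 41608/25 - 17377/4455 = 36985843/22275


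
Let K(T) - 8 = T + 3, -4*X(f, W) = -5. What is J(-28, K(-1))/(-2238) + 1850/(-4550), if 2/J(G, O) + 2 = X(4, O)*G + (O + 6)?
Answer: -124196/305487 ≈ -0.40655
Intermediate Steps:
X(f, W) = 5/4 (X(f, W) = -1/4*(-5) = 5/4)
K(T) = 11 + T (K(T) = 8 + (T + 3) = 8 + (3 + T) = 11 + T)
J(G, O) = 2/(4 + O + 5*G/4) (J(G, O) = 2/(-2 + (5*G/4 + (O + 6))) = 2/(-2 + (5*G/4 + (6 + O))) = 2/(-2 + (6 + O + 5*G/4)) = 2/(4 + O + 5*G/4))
J(-28, K(-1))/(-2238) + 1850/(-4550) = (8/(16 + 4*(11 - 1) + 5*(-28)))/(-2238) + 1850/(-4550) = (8/(16 + 4*10 - 140))*(-1/2238) + 1850*(-1/4550) = (8/(16 + 40 - 140))*(-1/2238) - 37/91 = (8/(-84))*(-1/2238) - 37/91 = (8*(-1/84))*(-1/2238) - 37/91 = -2/21*(-1/2238) - 37/91 = 1/23499 - 37/91 = -124196/305487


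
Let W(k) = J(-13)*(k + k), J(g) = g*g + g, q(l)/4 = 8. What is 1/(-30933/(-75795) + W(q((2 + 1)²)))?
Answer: 25265/252256071 ≈ 0.00010016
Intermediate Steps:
q(l) = 32 (q(l) = 4*8 = 32)
J(g) = g + g² (J(g) = g² + g = g + g²)
W(k) = 312*k (W(k) = (-13*(1 - 13))*(k + k) = (-13*(-12))*(2*k) = 156*(2*k) = 312*k)
1/(-30933/(-75795) + W(q((2 + 1)²))) = 1/(-30933/(-75795) + 312*32) = 1/(-30933*(-1/75795) + 9984) = 1/(10311/25265 + 9984) = 1/(252256071/25265) = 25265/252256071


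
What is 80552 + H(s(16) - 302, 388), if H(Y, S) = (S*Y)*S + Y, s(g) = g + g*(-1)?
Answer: -45384038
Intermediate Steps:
s(g) = 0 (s(g) = g - g = 0)
H(Y, S) = Y + Y*S² (H(Y, S) = Y*S² + Y = Y + Y*S²)
80552 + H(s(16) - 302, 388) = 80552 + (0 - 302)*(1 + 388²) = 80552 - 302*(1 + 150544) = 80552 - 302*150545 = 80552 - 45464590 = -45384038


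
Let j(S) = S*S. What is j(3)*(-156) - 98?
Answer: -1502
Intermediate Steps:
j(S) = S**2
j(3)*(-156) - 98 = 3**2*(-156) - 98 = 9*(-156) - 98 = -1404 - 98 = -1502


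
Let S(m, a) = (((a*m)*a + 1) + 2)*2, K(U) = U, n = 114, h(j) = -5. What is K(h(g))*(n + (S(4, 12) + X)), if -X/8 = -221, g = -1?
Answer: -15200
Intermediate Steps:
X = 1768 (X = -8*(-221) = 1768)
S(m, a) = 6 + 2*m*a² (S(m, a) = ((m*a² + 1) + 2)*2 = ((1 + m*a²) + 2)*2 = (3 + m*a²)*2 = 6 + 2*m*a²)
K(h(g))*(n + (S(4, 12) + X)) = -5*(114 + ((6 + 2*4*12²) + 1768)) = -5*(114 + ((6 + 2*4*144) + 1768)) = -5*(114 + ((6 + 1152) + 1768)) = -5*(114 + (1158 + 1768)) = -5*(114 + 2926) = -5*3040 = -15200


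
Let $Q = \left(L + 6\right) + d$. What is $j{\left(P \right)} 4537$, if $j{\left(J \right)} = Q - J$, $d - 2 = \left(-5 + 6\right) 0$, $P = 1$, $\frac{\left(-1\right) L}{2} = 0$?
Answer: $31759$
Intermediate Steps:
$L = 0$ ($L = \left(-2\right) 0 = 0$)
$d = 2$ ($d = 2 + \left(-5 + 6\right) 0 = 2 + 1 \cdot 0 = 2 + 0 = 2$)
$Q = 8$ ($Q = \left(0 + 6\right) + 2 = 6 + 2 = 8$)
$j{\left(J \right)} = 8 - J$
$j{\left(P \right)} 4537 = \left(8 - 1\right) 4537 = 7 \cdot 4537 = 31759$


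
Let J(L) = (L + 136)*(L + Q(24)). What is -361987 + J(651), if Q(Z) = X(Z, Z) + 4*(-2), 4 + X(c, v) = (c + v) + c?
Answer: 197570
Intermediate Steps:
X(c, v) = -4 + v + 2*c (X(c, v) = -4 + ((c + v) + c) = -4 + (v + 2*c) = -4 + v + 2*c)
Q(Z) = -12 + 3*Z (Q(Z) = (-4 + Z + 2*Z) + 4*(-2) = (-4 + 3*Z) - 8 = -12 + 3*Z)
J(L) = (60 + L)*(136 + L) (J(L) = (L + 136)*(L + (-12 + 3*24)) = (136 + L)*(L + (-12 + 72)) = (136 + L)*(L + 60) = (136 + L)*(60 + L) = (60 + L)*(136 + L))
-361987 + J(651) = -361987 + (8160 + 651**2 + 196*651) = -361987 + (8160 + 423801 + 127596) = -361987 + 559557 = 197570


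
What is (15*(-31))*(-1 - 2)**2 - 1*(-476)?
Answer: -3709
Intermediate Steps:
(15*(-31))*(-1 - 2)**2 - 1*(-476) = -465*(-3)**2 + 476 = -465*9 + 476 = -4185 + 476 = -3709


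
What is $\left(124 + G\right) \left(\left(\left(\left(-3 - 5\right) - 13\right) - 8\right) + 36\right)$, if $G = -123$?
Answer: $7$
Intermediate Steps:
$\left(124 + G\right) \left(\left(\left(\left(-3 - 5\right) - 13\right) - 8\right) + 36\right) = \left(124 - 123\right) \left(\left(\left(\left(-3 - 5\right) - 13\right) - 8\right) + 36\right) = 1 \left(\left(\left(-8 - 13\right) - 8\right) + 36\right) = 1 \left(\left(-21 - 8\right) + 36\right) = 1 \left(-29 + 36\right) = 1 \cdot 7 = 7$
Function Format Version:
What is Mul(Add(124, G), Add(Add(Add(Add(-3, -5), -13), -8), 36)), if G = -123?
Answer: 7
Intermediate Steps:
Mul(Add(124, G), Add(Add(Add(Add(-3, -5), -13), -8), 36)) = Mul(Add(124, -123), Add(Add(Add(Add(-3, -5), -13), -8), 36)) = Mul(1, Add(Add(Add(-8, -13), -8), 36)) = Mul(1, Add(Add(-21, -8), 36)) = Mul(1, Add(-29, 36)) = Mul(1, 7) = 7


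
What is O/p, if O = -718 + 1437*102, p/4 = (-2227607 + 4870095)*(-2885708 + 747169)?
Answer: -4558/706382955629 ≈ -6.4526e-9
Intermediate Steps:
p = -22604254580128 (p = 4*((-2227607 + 4870095)*(-2885708 + 747169)) = 4*(2642488*(-2138539)) = 4*(-5651063645032) = -22604254580128)
O = 145856 (O = -718 + 146574 = 145856)
O/p = 145856/(-22604254580128) = 145856*(-1/22604254580128) = -4558/706382955629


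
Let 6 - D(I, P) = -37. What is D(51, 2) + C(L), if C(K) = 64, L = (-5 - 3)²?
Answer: 107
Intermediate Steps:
D(I, P) = 43 (D(I, P) = 6 - 1*(-37) = 6 + 37 = 43)
L = 64 (L = (-8)² = 64)
D(51, 2) + C(L) = 43 + 64 = 107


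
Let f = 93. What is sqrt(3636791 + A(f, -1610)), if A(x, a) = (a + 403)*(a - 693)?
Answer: 8*sqrt(100258) ≈ 2533.1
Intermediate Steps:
A(x, a) = (-693 + a)*(403 + a) (A(x, a) = (403 + a)*(-693 + a) = (-693 + a)*(403 + a))
sqrt(3636791 + A(f, -1610)) = sqrt(3636791 + (-279279 + (-1610)**2 - 290*(-1610))) = sqrt(3636791 + (-279279 + 2592100 + 466900)) = sqrt(3636791 + 2779721) = sqrt(6416512) = 8*sqrt(100258)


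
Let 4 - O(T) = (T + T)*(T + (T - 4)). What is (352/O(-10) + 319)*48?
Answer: 1817904/119 ≈ 15277.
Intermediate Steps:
O(T) = 4 - 2*T*(-4 + 2*T) (O(T) = 4 - (T + T)*(T + (T - 4)) = 4 - 2*T*(T + (-4 + T)) = 4 - 2*T*(-4 + 2*T))
(352/O(-10) + 319)*48 = (352/(4 - 4*(-10)² + 8*(-10)) + 319)*48 = (352/(4 - 4*100 - 80) + 319)*48 = (352/(4 - 400 - 80) + 319)*48 = (352/(-476) + 319)*48 = (352*(-1/476) + 319)*48 = (-88/119 + 319)*48 = (37873/119)*48 = 1817904/119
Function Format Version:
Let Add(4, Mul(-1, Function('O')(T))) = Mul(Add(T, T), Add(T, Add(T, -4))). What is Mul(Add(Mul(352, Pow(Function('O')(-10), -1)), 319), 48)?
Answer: Rational(1817904, 119) ≈ 15277.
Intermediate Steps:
Function('O')(T) = Add(4, Mul(-2, T, Add(-4, Mul(2, T)))) (Function('O')(T) = Add(4, Mul(-1, Mul(Add(T, T), Add(T, Add(T, -4))))) = Add(4, Mul(-1, Mul(Mul(2, T), Add(T, Add(-4, T))))) = Add(4, Mul(-1, Mul(Mul(2, T), Add(-4, Mul(2, T))))) = Add(4, Mul(-1, Mul(2, T, Add(-4, Mul(2, T))))) = Add(4, Mul(-2, T, Add(-4, Mul(2, T)))))
Mul(Add(Mul(352, Pow(Function('O')(-10), -1)), 319), 48) = Mul(Add(Mul(352, Pow(Add(4, Mul(-4, Pow(-10, 2)), Mul(8, -10)), -1)), 319), 48) = Mul(Add(Mul(352, Pow(Add(4, Mul(-4, 100), -80), -1)), 319), 48) = Mul(Add(Mul(352, Pow(Add(4, -400, -80), -1)), 319), 48) = Mul(Add(Mul(352, Pow(-476, -1)), 319), 48) = Mul(Add(Mul(352, Rational(-1, 476)), 319), 48) = Mul(Add(Rational(-88, 119), 319), 48) = Mul(Rational(37873, 119), 48) = Rational(1817904, 119)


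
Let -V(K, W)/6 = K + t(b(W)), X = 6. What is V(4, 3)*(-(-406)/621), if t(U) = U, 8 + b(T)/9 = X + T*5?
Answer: -98252/207 ≈ -474.65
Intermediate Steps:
b(T) = -18 + 45*T (b(T) = -72 + 9*(6 + T*5) = -72 + 9*(6 + 5*T) = -72 + (54 + 45*T) = -18 + 45*T)
V(K, W) = 108 - 270*W - 6*K (V(K, W) = -6*(K + (-18 + 45*W)) = -6*(-18 + K + 45*W) = 108 - 270*W - 6*K)
V(4, 3)*(-(-406)/621) = (108 - 270*3 - 6*4)*(-(-406)/621) = (108 - 810 - 24)*(-(-406)/621) = -(-726)*(-406)/621 = -726*406/621 = -98252/207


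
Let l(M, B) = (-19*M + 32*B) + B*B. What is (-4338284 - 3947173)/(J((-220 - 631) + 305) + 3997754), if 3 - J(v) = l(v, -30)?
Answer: -8285457/3987443 ≈ -2.0779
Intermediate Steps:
l(M, B) = B**2 - 19*M + 32*B (l(M, B) = (-19*M + 32*B) + B**2 = B**2 - 19*M + 32*B)
J(v) = 63 + 19*v (J(v) = 3 - ((-30)**2 - 19*v + 32*(-30)) = 3 - (900 - 19*v - 960) = 3 - (-60 - 19*v) = 3 + (60 + 19*v) = 63 + 19*v)
(-4338284 - 3947173)/(J((-220 - 631) + 305) + 3997754) = (-4338284 - 3947173)/((63 + 19*((-220 - 631) + 305)) + 3997754) = -8285457/((63 + 19*(-851 + 305)) + 3997754) = -8285457/((63 + 19*(-546)) + 3997754) = -8285457/((63 - 10374) + 3997754) = -8285457/(-10311 + 3997754) = -8285457/3987443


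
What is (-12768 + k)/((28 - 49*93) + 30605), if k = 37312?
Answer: 6136/6519 ≈ 0.94125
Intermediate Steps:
(-12768 + k)/((28 - 49*93) + 30605) = (-12768 + 37312)/((28 - 49*93) + 30605) = 24544/((28 - 4557) + 30605) = 24544/(-4529 + 30605) = 24544/26076 = 24544*(1/26076) = 6136/6519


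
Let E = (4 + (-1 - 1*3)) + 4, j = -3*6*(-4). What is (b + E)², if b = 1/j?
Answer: 83521/5184 ≈ 16.111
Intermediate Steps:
j = 72 (j = -18*(-4) = 72)
b = 1/72 ≈ 0.013889
E = 4 (E = (4 + (-1 - 3)) + 4 = (4 - 4) + 4 = 0 + 4 = 4)
(b + E)² = (1/72 + 4)² = (289/72)² = 83521/5184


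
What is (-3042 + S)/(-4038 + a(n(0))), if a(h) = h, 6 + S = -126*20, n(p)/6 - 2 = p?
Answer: 928/671 ≈ 1.3830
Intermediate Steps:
n(p) = 12 + 6*p
S = -2526 (S = -6 - 126*20 = -6 - 2520 = -2526)
(-3042 + S)/(-4038 + a(n(0))) = (-3042 - 2526)/(-4038 + (12 + 6*0)) = -5568/(-4038 + (12 + 0)) = -5568/(-4038 + 12) = -5568/(-4026) = -5568*(-1/4026) = 928/671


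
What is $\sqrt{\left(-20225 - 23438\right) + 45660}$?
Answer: $\sqrt{1997} \approx 44.688$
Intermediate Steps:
$\sqrt{\left(-20225 - 23438\right) + 45660} = \sqrt{-43663 + 45660} = \sqrt{1997}$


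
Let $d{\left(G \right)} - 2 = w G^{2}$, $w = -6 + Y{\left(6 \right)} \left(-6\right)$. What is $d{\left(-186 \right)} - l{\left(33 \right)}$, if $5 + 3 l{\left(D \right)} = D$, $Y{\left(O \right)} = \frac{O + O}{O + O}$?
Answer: $- \frac{1245478}{3} \approx -4.1516 \cdot 10^{5}$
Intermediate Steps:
$Y{\left(O \right)} = 1$ ($Y{\left(O \right)} = \frac{2 O}{2 O} = 2 O \frac{1}{2 O} = 1$)
$w = -12$ ($w = -6 + 1 \left(-6\right) = -6 - 6 = -12$)
$l{\left(D \right)} = - \frac{5}{3} + \frac{D}{3}$
$d{\left(G \right)} = 2 - 12 G^{2}$
$d{\left(-186 \right)} - l{\left(33 \right)} = \left(2 - 12 \left(-186\right)^{2}\right) - \left(- \frac{5}{3} + \frac{1}{3} \cdot 33\right) = \left(2 - 415152\right) - \left(- \frac{5}{3} + 11\right) = \left(2 - 415152\right) - \frac{28}{3} = -415150 - \frac{28}{3} = - \frac{1245478}{3}$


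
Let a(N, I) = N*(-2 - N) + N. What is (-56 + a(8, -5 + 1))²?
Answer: 16384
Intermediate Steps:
a(N, I) = N + N*(-2 - N)
(-56 + a(8, -5 + 1))² = (-56 - 1*8*(1 + 8))² = (-56 - 1*8*9)² = (-56 - 72)² = (-128)² = 16384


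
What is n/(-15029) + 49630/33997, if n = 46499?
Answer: -834937233/510940913 ≈ -1.6341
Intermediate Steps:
n/(-15029) + 49630/33997 = 46499/(-15029) + 49630/33997 = 46499*(-1/15029) + 49630*(1/33997) = -46499/15029 + 49630/33997 = -834937233/510940913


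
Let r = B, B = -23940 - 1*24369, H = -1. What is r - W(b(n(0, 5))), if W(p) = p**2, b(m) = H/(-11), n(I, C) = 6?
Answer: -5845390/121 ≈ -48309.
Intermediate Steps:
B = -48309 (B = -23940 - 24369 = -48309)
r = -48309
b(m) = 1/11 (b(m) = -1/(-11) = -1*(-1/11) = 1/11)
r - W(b(n(0, 5))) = -48309 - (1/11)**2 = -48309 - 1*1/121 = -48309 - 1/121 = -5845390/121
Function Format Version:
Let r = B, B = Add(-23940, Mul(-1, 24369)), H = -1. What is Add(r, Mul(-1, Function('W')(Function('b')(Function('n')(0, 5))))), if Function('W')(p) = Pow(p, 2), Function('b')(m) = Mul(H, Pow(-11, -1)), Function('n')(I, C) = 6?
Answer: Rational(-5845390, 121) ≈ -48309.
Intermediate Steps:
B = -48309 (B = Add(-23940, -24369) = -48309)
r = -48309
Function('b')(m) = Rational(1, 11) (Function('b')(m) = Mul(-1, Pow(-11, -1)) = Mul(-1, Rational(-1, 11)) = Rational(1, 11))
Add(r, Mul(-1, Function('W')(Function('b')(Function('n')(0, 5))))) = Add(-48309, Mul(-1, Pow(Rational(1, 11), 2))) = Add(-48309, Mul(-1, Rational(1, 121))) = Add(-48309, Rational(-1, 121)) = Rational(-5845390, 121)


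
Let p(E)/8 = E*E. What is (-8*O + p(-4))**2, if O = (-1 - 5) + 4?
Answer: 20736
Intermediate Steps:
p(E) = 8*E**2 (p(E) = 8*(E*E) = 8*E**2)
O = -2 (O = -6 + 4 = -2)
(-8*O + p(-4))**2 = (-8*(-2) + 8*(-4)**2)**2 = (16 + 8*16)**2 = (16 + 128)**2 = 144**2 = 20736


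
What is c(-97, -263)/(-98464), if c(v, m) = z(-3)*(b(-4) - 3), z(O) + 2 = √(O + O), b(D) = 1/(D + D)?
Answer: -25/393856 + 25*I*√6/787712 ≈ -6.3475e-5 + 7.7741e-5*I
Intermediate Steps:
b(D) = 1/(2*D)
z(O) = -2 + √2*√O (z(O) = -2 + √(O + O) = -2 + √(2*O) = -2 + √2*√O)
c(v, m) = 25/4 - 25*I*√6/8 (c(v, m) = (-2 + √2*√(-3))*((½)/(-4) - 3) = (-2 + √2*(I*√3))*((½)*(-¼) - 3) = (-2 + I*√6)*(-⅛ - 3) = (-2 + I*√6)*(-25/8) = 25/4 - 25*I*√6/8)
c(-97, -263)/(-98464) = (25/4 - 25*I*√6/8)/(-98464) = (25/4 - 25*I*√6/8)*(-1/98464) = -25/393856 + 25*I*√6/787712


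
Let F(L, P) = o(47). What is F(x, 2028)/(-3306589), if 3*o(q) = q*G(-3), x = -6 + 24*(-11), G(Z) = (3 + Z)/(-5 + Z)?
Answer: 0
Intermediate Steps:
G(Z) = (3 + Z)/(-5 + Z)
x = -270 (x = -6 - 264 = -270)
o(q) = 0 (o(q) = (q*((3 - 3)/(-5 - 3)))/3 = (q*(0/(-8)))/3 = (q*(-1/8*0))/3 = (q*0)/3 = (1/3)*0 = 0)
F(L, P) = 0
F(x, 2028)/(-3306589) = 0/(-3306589) = 0*(-1/3306589) = 0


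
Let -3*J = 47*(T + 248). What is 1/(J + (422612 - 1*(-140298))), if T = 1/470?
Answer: 30/16770739 ≈ 1.7888e-6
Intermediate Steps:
T = 1/470 ≈ 0.0021277
J = -116561/30 (J = -47*(1/470 + 248)/3 = -47*116561/(3*470) = -⅓*116561/10 = -116561/30 ≈ -3885.4)
1/(J + (422612 - 1*(-140298))) = 1/(-116561/30 + (422612 - 1*(-140298))) = 1/(-116561/30 + (422612 + 140298)) = 1/(-116561/30 + 562910) = 1/(16770739/30) = 30/16770739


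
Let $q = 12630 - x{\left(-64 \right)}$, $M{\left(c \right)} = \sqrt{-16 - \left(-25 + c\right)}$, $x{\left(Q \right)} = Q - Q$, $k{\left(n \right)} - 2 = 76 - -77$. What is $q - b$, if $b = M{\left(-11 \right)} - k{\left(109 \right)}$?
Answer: $12785 - 2 \sqrt{5} \approx 12781.0$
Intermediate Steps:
$k{\left(n \right)} = 155$ ($k{\left(n \right)} = 2 + \left(76 - -77\right) = 2 + \left(76 + 77\right) = 2 + 153 = 155$)
$x{\left(Q \right)} = 0$
$M{\left(c \right)} = \sqrt{9 - c}$ ($M{\left(c \right)} = \sqrt{-16 - \left(-25 + c\right)} = \sqrt{9 - c}$)
$b = -155 + 2 \sqrt{5}$ ($b = \sqrt{9 - -11} - 155 = \sqrt{9 + 11} - 155 = \sqrt{20} - 155 = 2 \sqrt{5} - 155 = -155 + 2 \sqrt{5} \approx -150.53$)
$q = 12630$ ($q = 12630 - 0 = 12630 + 0 = 12630$)
$q - b = 12630 - \left(-155 + 2 \sqrt{5}\right) = 12630 + \left(155 - 2 \sqrt{5}\right) = 12785 - 2 \sqrt{5}$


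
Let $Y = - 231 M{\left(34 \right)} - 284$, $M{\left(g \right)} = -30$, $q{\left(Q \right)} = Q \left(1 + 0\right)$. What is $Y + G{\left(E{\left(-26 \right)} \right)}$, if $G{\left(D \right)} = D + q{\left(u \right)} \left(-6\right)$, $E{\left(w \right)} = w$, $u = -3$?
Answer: $6638$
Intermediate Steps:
$q{\left(Q \right)} = Q$ ($q{\left(Q \right)} = Q 1 = Q$)
$G{\left(D \right)} = 18 + D$ ($G{\left(D \right)} = D - -18 = D + 18 = 18 + D$)
$Y = 6646$ ($Y = \left(-231\right) \left(-30\right) - 284 = 6930 - 284 = 6646$)
$Y + G{\left(E{\left(-26 \right)} \right)} = 6646 + \left(18 - 26\right) = 6646 - 8 = 6638$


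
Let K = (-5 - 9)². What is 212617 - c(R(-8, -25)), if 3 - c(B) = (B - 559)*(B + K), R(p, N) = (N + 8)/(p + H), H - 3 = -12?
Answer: 102688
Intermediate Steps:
H = -9 (H = 3 - 12 = -9)
K = 196 (K = (-14)² = 196)
R(p, N) = (8 + N)/(-9 + p) (R(p, N) = (N + 8)/(p - 9) = (8 + N)/(-9 + p))
c(B) = 3 - (-559 + B)*(196 + B) (c(B) = 3 - (B - 559)*(B + 196) = 3 - (-559 + B)*(196 + B))
212617 - c(R(-8, -25)) = 212617 - (109567 - ((8 - 25)/(-9 - 8))² + 363*((8 - 25)/(-9 - 8))) = 212617 - (109567 - (-17/(-17))² + 363*(-17/(-17))) = 212617 - (109567 - (-1/17*(-17))² + 363*(-1/17*(-17))) = 212617 - (109567 - 1*1² + 363*1) = 212617 - (109567 - 1*1 + 363) = 212617 - (109567 - 1 + 363) = 212617 - 1*109929 = 212617 - 109929 = 102688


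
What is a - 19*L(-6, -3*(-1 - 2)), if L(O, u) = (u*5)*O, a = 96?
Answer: 5226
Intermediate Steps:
L(O, u) = 5*O*u (L(O, u) = (5*u)*O = 5*O*u)
a - 19*L(-6, -3*(-1 - 2)) = 96 - 95*(-6)*(-3*(-1 - 2)) = 96 - 95*(-6)*(-3*(-3)) = 96 - 95*(-6)*9 = 96 - 19*(-270) = 96 + 5130 = 5226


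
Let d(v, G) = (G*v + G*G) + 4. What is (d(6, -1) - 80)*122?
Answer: -9882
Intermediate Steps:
d(v, G) = 4 + G² + G*v (d(v, G) = (G*v + G²) + 4 = (G² + G*v) + 4 = 4 + G² + G*v)
(d(6, -1) - 80)*122 = ((4 + (-1)² - 1*6) - 80)*122 = ((4 + 1 - 6) - 80)*122 = (-1 - 80)*122 = -81*122 = -9882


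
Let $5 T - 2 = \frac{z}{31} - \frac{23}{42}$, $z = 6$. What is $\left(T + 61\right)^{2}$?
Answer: $\frac{159402958009}{42380100} \approx 3761.3$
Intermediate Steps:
$T = \frac{2143}{6510}$ ($T = \frac{2}{5} + \frac{\frac{6}{31} - \frac{23}{42}}{5} = \frac{2}{5} + \frac{1}{5} \left(- \frac{461}{1302}\right) = \frac{2}{5} - \frac{461}{6510} = \frac{2143}{6510} \approx 0.32919$)
$\left(T + 61\right)^{2} = \left(\frac{2143}{6510} + 61\right)^{2} = \left(\frac{399253}{6510}\right)^{2} = \frac{159402958009}{42380100}$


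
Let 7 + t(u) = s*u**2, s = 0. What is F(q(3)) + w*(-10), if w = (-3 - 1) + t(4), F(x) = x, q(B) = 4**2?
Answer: 126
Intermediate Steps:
q(B) = 16
t(u) = -7 (t(u) = -7 + 0*u**2 = -7 + 0 = -7)
w = -11 (w = (-3 - 1) - 7 = -4 - 7 = -11)
F(q(3)) + w*(-10) = 16 - 11*(-10) = 16 + 110 = 126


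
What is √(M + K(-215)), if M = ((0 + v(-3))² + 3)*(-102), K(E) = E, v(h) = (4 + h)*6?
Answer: I*√4193 ≈ 64.753*I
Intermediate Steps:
v(h) = 24 + 6*h
M = -3978 (M = ((0 + (24 + 6*(-3)))² + 3)*(-102) = ((0 + (24 - 18))² + 3)*(-102) = ((0 + 6)² + 3)*(-102) = (6² + 3)*(-102) = (36 + 3)*(-102) = 39*(-102) = -3978)
√(M + K(-215)) = √(-3978 - 215) = √(-4193) = I*√4193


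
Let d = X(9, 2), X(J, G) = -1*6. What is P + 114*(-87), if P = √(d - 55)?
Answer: -9918 + I*√61 ≈ -9918.0 + 7.8102*I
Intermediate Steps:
X(J, G) = -6
d = -6
P = I*√61 (P = √(-6 - 55) = √(-61) = I*√61 ≈ 7.8102*I)
P + 114*(-87) = I*√61 + 114*(-87) = I*√61 - 9918 = -9918 + I*√61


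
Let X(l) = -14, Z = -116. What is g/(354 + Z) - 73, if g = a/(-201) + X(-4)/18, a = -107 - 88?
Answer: -5238203/71757 ≈ -72.999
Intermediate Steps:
a = -195
g = 116/603 (g = -195/(-201) - 14/18 = -195*(-1/201) - 14*1/18 = 65/67 - 7/9 = 116/603 ≈ 0.19237)
g/(354 + Z) - 73 = 116/(603*(354 - 116)) - 73 = (116/603)/238 - 73 = (116/603)*(1/238) - 73 = 58/71757 - 73 = -5238203/71757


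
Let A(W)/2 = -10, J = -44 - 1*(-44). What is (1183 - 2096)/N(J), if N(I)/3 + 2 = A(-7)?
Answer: 83/6 ≈ 13.833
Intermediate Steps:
J = 0 (J = -44 + 44 = 0)
A(W) = -20 (A(W) = 2*(-10) = -20)
N(I) = -66 (N(I) = -6 + 3*(-20) = -6 - 60 = -66)
(1183 - 2096)/N(J) = (1183 - 2096)/(-66) = -913*(-1/66) = 83/6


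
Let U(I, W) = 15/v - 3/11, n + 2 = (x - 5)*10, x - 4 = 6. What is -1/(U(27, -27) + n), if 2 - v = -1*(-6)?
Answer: -44/1935 ≈ -0.022739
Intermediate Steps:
x = 10 (x = 4 + 6 = 10)
v = -4 (v = 2 - (-1)*(-6) = 2 - 1*6 = 2 - 6 = -4)
n = 48 (n = -2 + (10 - 5)*10 = -2 + 5*10 = -2 + 50 = 48)
U(I, W) = -177/44 (U(I, W) = 15/(-4) - 3/11 = 15*(-¼) - 3*1/11 = -15/4 - 3/11 = -177/44)
-1/(U(27, -27) + n) = -1/(-177/44 + 48) = -1/1935/44 = -1*44/1935 = -44/1935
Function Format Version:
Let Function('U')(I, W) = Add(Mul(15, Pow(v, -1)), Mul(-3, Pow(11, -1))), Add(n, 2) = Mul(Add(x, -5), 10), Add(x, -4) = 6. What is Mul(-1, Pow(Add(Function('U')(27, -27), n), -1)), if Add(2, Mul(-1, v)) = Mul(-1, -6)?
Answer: Rational(-44, 1935) ≈ -0.022739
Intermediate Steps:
x = 10 (x = Add(4, 6) = 10)
v = -4 (v = Add(2, Mul(-1, Mul(-1, -6))) = Add(2, Mul(-1, 6)) = Add(2, -6) = -4)
n = 48 (n = Add(-2, Mul(Add(10, -5), 10)) = Add(-2, Mul(5, 10)) = Add(-2, 50) = 48)
Function('U')(I, W) = Rational(-177, 44) (Function('U')(I, W) = Add(Mul(15, Pow(-4, -1)), Mul(-3, Pow(11, -1))) = Add(Mul(15, Rational(-1, 4)), Mul(-3, Rational(1, 11))) = Add(Rational(-15, 4), Rational(-3, 11)) = Rational(-177, 44))
Mul(-1, Pow(Add(Function('U')(27, -27), n), -1)) = Mul(-1, Pow(Add(Rational(-177, 44), 48), -1)) = Mul(-1, Pow(Rational(1935, 44), -1)) = Mul(-1, Rational(44, 1935)) = Rational(-44, 1935)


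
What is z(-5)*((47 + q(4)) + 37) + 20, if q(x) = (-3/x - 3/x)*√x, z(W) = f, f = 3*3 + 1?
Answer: 830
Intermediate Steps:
f = 10 (f = 9 + 1 = 10)
z(W) = 10
q(x) = -6/√x (q(x) = (-6/x)*√x = -6/√x)
z(-5)*((47 + q(4)) + 37) + 20 = 10*((47 - 6/√4) + 37) + 20 = 10*((47 - 6*½) + 37) + 20 = 10*((47 - 3) + 37) + 20 = 10*(44 + 37) + 20 = 10*81 + 20 = 810 + 20 = 830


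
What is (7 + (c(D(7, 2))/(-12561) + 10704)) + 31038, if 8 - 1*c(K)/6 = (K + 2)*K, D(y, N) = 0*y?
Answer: 174803047/4187 ≈ 41749.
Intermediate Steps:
D(y, N) = 0
c(K) = 48 - 6*K*(2 + K) (c(K) = 48 - 6*(K + 2)*K = 48 - 6*(2 + K)*K = 48 - 6*K*(2 + K))
(7 + (c(D(7, 2))/(-12561) + 10704)) + 31038 = (7 + ((48 - 12*0 - 6*0**2)/(-12561) + 10704)) + 31038 = (7 + ((48 + 0 - 6*0)*(-1/12561) + 10704)) + 31038 = (7 + ((48 + 0 + 0)*(-1/12561) + 10704)) + 31038 = (7 + (48*(-1/12561) + 10704)) + 31038 = (7 + (-16/4187 + 10704)) + 31038 = (7 + 44817632/4187) + 31038 = 44846941/4187 + 31038 = 174803047/4187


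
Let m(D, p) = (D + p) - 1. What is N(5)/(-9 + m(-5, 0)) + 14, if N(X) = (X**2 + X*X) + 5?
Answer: 31/3 ≈ 10.333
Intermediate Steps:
N(X) = 5 + 2*X**2 (N(X) = (X**2 + X**2) + 5 = 2*X**2 + 5 = 5 + 2*X**2)
m(D, p) = -1 + D + p
N(5)/(-9 + m(-5, 0)) + 14 = (5 + 2*5**2)/(-9 + (-1 - 5 + 0)) + 14 = (5 + 2*25)/(-9 - 6) + 14 = (5 + 50)/(-15) + 14 = 55*(-1/15) + 14 = -11/3 + 14 = 31/3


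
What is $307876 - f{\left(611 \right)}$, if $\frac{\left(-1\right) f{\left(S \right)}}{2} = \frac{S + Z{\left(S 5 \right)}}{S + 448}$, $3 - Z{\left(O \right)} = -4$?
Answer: $\frac{108680640}{353} \approx 3.0788 \cdot 10^{5}$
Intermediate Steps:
$Z{\left(O \right)} = 7$ ($Z{\left(O \right)} = 3 - -4 = 3 + 4 = 7$)
$f{\left(S \right)} = - \frac{2 \left(7 + S\right)}{448 + S}$ ($f{\left(S \right)} = - 2 \frac{S + 7}{S + 448} = - 2 \frac{7 + S}{448 + S} = - \frac{2 \left(7 + S\right)}{448 + S}$)
$307876 - f{\left(611 \right)} = 307876 - \frac{2 \left(-7 - 611\right)}{448 + 611} = 307876 - \frac{2 \left(-7 - 611\right)}{1059} = 307876 - 2 \cdot \frac{1}{1059} \left(-618\right) = 307876 - - \frac{412}{353} = 307876 + \frac{412}{353} = \frac{108680640}{353}$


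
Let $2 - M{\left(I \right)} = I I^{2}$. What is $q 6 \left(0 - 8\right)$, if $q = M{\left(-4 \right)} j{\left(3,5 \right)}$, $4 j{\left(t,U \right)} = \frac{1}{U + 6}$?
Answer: $-72$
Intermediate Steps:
$M{\left(I \right)} = 2 - I^{3}$ ($M{\left(I \right)} = 2 - I I^{2} = 2 - I^{3}$)
$j{\left(t,U \right)} = \frac{1}{4 \left(6 + U\right)}$ ($j{\left(t,U \right)} = \frac{1}{4 \left(U + 6\right)} = \frac{1}{4 \left(6 + U\right)}$)
$q = \frac{3}{2}$ ($q = \left(2 - \left(-4\right)^{3}\right) \frac{1}{4 \left(6 + 5\right)} = \left(2 - -64\right) \frac{1}{4 \cdot 11} = \left(2 + 64\right) \frac{1}{4} \cdot \frac{1}{11} = 66 \cdot \frac{1}{44} = \frac{3}{2} \approx 1.5$)
$q 6 \left(0 - 8\right) = \frac{3 \cdot 6 \left(0 - 8\right)}{2} = \frac{3 \cdot 6 \left(-8\right)}{2} = \frac{3}{2} \left(-48\right) = -72$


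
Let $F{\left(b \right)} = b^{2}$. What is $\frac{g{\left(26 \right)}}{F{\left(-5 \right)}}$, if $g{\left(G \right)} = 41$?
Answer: $\frac{41}{25} \approx 1.64$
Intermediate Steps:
$\frac{g{\left(26 \right)}}{F{\left(-5 \right)}} = \frac{41}{\left(-5\right)^{2}} = \frac{41}{25}$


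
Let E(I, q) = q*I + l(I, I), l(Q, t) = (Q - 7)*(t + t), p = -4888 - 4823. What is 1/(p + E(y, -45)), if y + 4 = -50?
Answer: -1/693 ≈ -0.0014430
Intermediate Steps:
y = -54 (y = -4 - 50 = -54)
p = -9711
l(Q, t) = 2*t*(-7 + Q) (l(Q, t) = (-7 + Q)*(2*t) = 2*t*(-7 + Q))
E(I, q) = I*q + 2*I*(-7 + I) (E(I, q) = q*I + 2*I*(-7 + I) = I*q + 2*I*(-7 + I))
1/(p + E(y, -45)) = 1/(-9711 - 54*(-14 - 45 + 2*(-54))) = 1/(-9711 - 54*(-14 - 45 - 108)) = 1/(-9711 - 54*(-167)) = 1/(-9711 + 9018) = 1/(-693) = -1/693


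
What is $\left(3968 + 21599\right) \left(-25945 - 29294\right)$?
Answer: $-1412295513$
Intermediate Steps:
$\left(3968 + 21599\right) \left(-25945 - 29294\right) = 25567 \left(-55239\right) = -1412295513$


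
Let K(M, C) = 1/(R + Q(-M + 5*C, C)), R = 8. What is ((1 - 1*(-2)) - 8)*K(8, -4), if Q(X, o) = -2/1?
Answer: -⅚ ≈ -0.83333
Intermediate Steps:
Q(X, o) = -2 (Q(X, o) = -2*1 = -2)
K(M, C) = ⅙ (K(M, C) = 1/(8 - 2) = 1/6 = ⅙)
((1 - 1*(-2)) - 8)*K(8, -4) = ((1 - 1*(-2)) - 8)*(⅙) = ((1 + 2) - 8)*(⅙) = (3 - 8)*(⅙) = -5*⅙ = -⅚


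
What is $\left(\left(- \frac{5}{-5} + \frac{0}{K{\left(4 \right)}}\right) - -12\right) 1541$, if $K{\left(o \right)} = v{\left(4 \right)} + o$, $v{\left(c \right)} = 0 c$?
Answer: $20033$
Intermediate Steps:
$v{\left(c \right)} = 0$
$K{\left(o \right)} = o$ ($K{\left(o \right)} = 0 + o = o$)
$\left(\left(- \frac{5}{-5} + \frac{0}{K{\left(4 \right)}}\right) - -12\right) 1541 = \left(\left(- \frac{5}{-5} + \frac{0}{4}\right) - -12\right) 1541 = \left(\left(\left(-5\right) \left(- \frac{1}{5}\right) + 0 \cdot \frac{1}{4}\right) + 12\right) 1541 = \left(\left(1 + 0\right) + 12\right) 1541 = \left(1 + 12\right) 1541 = 13 \cdot 1541 = 20033$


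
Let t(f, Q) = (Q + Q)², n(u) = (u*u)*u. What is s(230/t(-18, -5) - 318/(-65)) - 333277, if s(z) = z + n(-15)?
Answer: -8752765/26 ≈ -3.3665e+5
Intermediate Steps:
n(u) = u³ (n(u) = u²*u = u³)
t(f, Q) = 4*Q² (t(f, Q) = (2*Q)² = 4*Q²)
s(z) = -3375 + z (s(z) = z + (-15)³ = z - 3375 = -3375 + z)
s(230/t(-18, -5) - 318/(-65)) - 333277 = (-3375 + (230/((4*(-5)²)) - 318/(-65))) - 333277 = (-3375 + (230/((4*25)) - 318*(-1/65))) - 333277 = (-3375 + (230/100 + 318/65)) - 333277 = (-3375 + (230*(1/100) + 318/65)) - 333277 = (-3375 + (23/10 + 318/65)) - 333277 = (-3375 + 187/26) - 333277 = -87563/26 - 333277 = -8752765/26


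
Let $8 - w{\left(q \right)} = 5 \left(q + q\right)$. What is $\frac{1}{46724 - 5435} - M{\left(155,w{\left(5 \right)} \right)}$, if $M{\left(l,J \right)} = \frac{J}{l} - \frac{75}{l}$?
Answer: $\frac{4830968}{6399795} \approx 0.75486$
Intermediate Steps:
$w{\left(q \right)} = 8 - 10 q$ ($w{\left(q \right)} = 8 - 5 \left(q + q\right) = 8 - 5 \cdot 2 q = 8 - 10 q$)
$M{\left(l,J \right)} = - \frac{75}{l} + \frac{J}{l}$
$\frac{1}{46724 - 5435} - M{\left(155,w{\left(5 \right)} \right)} = \frac{1}{46724 - 5435} - \frac{-75 + \left(8 - 50\right)}{155} = \frac{1}{41289} - \frac{-75 + \left(8 - 50\right)}{155} = \frac{1}{41289} - \frac{-75 - 42}{155} = \frac{1}{41289} - \frac{1}{155} \left(-117\right) = \frac{1}{41289} - - \frac{117}{155} = \frac{1}{41289} + \frac{117}{155} = \frac{4830968}{6399795}$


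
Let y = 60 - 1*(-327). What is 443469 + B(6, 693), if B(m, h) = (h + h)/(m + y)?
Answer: 58094901/131 ≈ 4.4347e+5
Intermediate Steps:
y = 387 (y = 60 + 327 = 387)
B(m, h) = 2*h/(387 + m) (B(m, h) = (h + h)/(m + 387) = (2*h)/(387 + m) = 2*h/(387 + m))
443469 + B(6, 693) = 443469 + 2*693/(387 + 6) = 443469 + 2*693/393 = 443469 + 2*693*(1/393) = 443469 + 462/131 = 58094901/131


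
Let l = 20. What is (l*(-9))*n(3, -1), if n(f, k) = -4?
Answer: 720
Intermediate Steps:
(l*(-9))*n(3, -1) = (20*(-9))*(-4) = -180*(-4) = 720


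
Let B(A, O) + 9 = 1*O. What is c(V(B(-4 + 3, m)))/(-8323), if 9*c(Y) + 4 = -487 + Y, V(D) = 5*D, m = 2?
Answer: 526/74907 ≈ 0.0070220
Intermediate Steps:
B(A, O) = -9 + O (B(A, O) = -9 + 1*O = -9 + O)
c(Y) = -491/9 + Y/9 (c(Y) = -4/9 + (-487 + Y)/9 = -4/9 + (-487/9 + Y/9) = -491/9 + Y/9)
c(V(B(-4 + 3, m)))/(-8323) = (-491/9 + (5*(-9 + 2))/9)/(-8323) = (-491/9 + (5*(-7))/9)*(-1/8323) = (-491/9 + (⅑)*(-35))*(-1/8323) = (-491/9 - 35/9)*(-1/8323) = -526/9*(-1/8323) = 526/74907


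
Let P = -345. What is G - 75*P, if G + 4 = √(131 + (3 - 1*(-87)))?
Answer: 25871 + √221 ≈ 25886.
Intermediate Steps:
G = -4 + √221 (G = -4 + √(131 + (3 - 1*(-87))) = -4 + √(131 + (3 + 87)) = -4 + √(131 + 90) = -4 + √221 ≈ 10.866)
G - 75*P = (-4 + √221) - 75*(-345) = (-4 + √221) + 25875 = 25871 + √221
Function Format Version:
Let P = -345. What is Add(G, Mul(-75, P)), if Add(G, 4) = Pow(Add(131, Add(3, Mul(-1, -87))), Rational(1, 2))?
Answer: Add(25871, Pow(221, Rational(1, 2))) ≈ 25886.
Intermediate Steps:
G = Add(-4, Pow(221, Rational(1, 2))) (G = Add(-4, Pow(Add(131, Add(3, Mul(-1, -87))), Rational(1, 2))) = Add(-4, Pow(Add(131, Add(3, 87)), Rational(1, 2))) = Add(-4, Pow(Add(131, 90), Rational(1, 2))) = Add(-4, Pow(221, Rational(1, 2))) ≈ 10.866)
Add(G, Mul(-75, P)) = Add(Add(-4, Pow(221, Rational(1, 2))), Mul(-75, -345)) = Add(Add(-4, Pow(221, Rational(1, 2))), 25875) = Add(25871, Pow(221, Rational(1, 2)))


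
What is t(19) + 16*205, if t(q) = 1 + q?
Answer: 3300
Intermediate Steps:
t(19) + 16*205 = (1 + 19) + 16*205 = 20 + 3280 = 3300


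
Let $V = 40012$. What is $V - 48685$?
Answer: $-8673$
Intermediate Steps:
$V - 48685 = 40012 - 48685 = -8673$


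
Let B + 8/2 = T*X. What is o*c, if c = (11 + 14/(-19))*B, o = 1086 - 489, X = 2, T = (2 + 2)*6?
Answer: 5122260/19 ≈ 2.6959e+5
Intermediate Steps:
T = 24 (T = 4*6 = 24)
o = 597
B = 44 (B = -4 + 24*2 = -4 + 48 = 44)
c = 8580/19 (c = (11 + 14/(-19))*44 = (11 + 14*(-1/19))*44 = (11 - 14/19)*44 = (195/19)*44 = 8580/19 ≈ 451.58)
o*c = 597*(8580/19) = 5122260/19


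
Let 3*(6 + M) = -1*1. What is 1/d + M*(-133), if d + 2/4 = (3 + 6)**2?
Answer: 406853/483 ≈ 842.35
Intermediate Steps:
d = 161/2 (d = -1/2 + (3 + 6)**2 = -1/2 + 9**2 = -1/2 + 81 = 161/2 ≈ 80.500)
M = -19/3 (M = -6 + (-1*1)/3 = -6 + (1/3)*(-1) = -6 - 1/3 = -19/3 ≈ -6.3333)
1/d + M*(-133) = 1/(161/2) - 19/3*(-133) = 2/161 + 2527/3 = 406853/483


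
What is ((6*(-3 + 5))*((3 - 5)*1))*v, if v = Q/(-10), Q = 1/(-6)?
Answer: -2/5 ≈ -0.40000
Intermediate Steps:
Q = -1/6 ≈ -0.16667
v = 1/60 (v = -1/6/(-10) = -1/6*(-1/10) = 1/60 ≈ 0.016667)
((6*(-3 + 5))*((3 - 5)*1))*v = ((6*(-3 + 5))*((3 - 5)*1))*(1/60) = ((6*2)*(-2*1))*(1/60) = (12*(-2))*(1/60) = -24*1/60 = -2/5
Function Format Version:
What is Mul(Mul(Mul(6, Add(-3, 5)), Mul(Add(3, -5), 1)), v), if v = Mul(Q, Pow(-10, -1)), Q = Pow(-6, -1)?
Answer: Rational(-2, 5) ≈ -0.40000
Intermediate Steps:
Q = Rational(-1, 6) ≈ -0.16667
v = Rational(1, 60) (v = Mul(Rational(-1, 6), Pow(-10, -1)) = Mul(Rational(-1, 6), Rational(-1, 10)) = Rational(1, 60) ≈ 0.016667)
Mul(Mul(Mul(6, Add(-3, 5)), Mul(Add(3, -5), 1)), v) = Mul(Mul(Mul(6, Add(-3, 5)), Mul(Add(3, -5), 1)), Rational(1, 60)) = Mul(Mul(Mul(6, 2), Mul(-2, 1)), Rational(1, 60)) = Mul(Mul(12, -2), Rational(1, 60)) = Mul(-24, Rational(1, 60)) = Rational(-2, 5)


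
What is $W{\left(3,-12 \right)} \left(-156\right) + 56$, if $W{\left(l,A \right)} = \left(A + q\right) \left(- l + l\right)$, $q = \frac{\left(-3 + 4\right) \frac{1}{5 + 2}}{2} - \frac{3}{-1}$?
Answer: $56$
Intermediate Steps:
$q = \frac{43}{14}$ ($q = 1 \cdot \frac{1}{7} \cdot \frac{1}{2} - -3 = 1 \cdot \frac{1}{7} \cdot \frac{1}{2} + 3 = \frac{1}{7} \cdot \frac{1}{2} + 3 = \frac{1}{14} + 3 = \frac{43}{14} \approx 3.0714$)
$W{\left(l,A \right)} = 0$ ($W{\left(l,A \right)} = \left(A + \frac{43}{14}\right) \left(- l + l\right) = \left(\frac{43}{14} + A\right) 0 = 0$)
$W{\left(3,-12 \right)} \left(-156\right) + 56 = 0 \left(-156\right) + 56 = 0 + 56 = 56$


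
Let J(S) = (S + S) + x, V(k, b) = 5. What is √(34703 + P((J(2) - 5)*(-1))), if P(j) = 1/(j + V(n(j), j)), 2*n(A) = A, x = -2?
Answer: 5*√22210/4 ≈ 186.29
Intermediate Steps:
n(A) = A/2
J(S) = -2 + 2*S (J(S) = (S + S) - 2 = 2*S - 2 = -2 + 2*S)
P(j) = 1/(5 + j) (P(j) = 1/(j + 5) = 1/(5 + j))
√(34703 + P((J(2) - 5)*(-1))) = √(34703 + 1/(5 + ((-2 + 2*2) - 5)*(-1))) = √(34703 + 1/(5 + ((-2 + 4) - 5)*(-1))) = √(34703 + 1/(5 + (2 - 5)*(-1))) = √(34703 + 1/(5 - 3*(-1))) = √(34703 + 1/(5 + 3)) = √(34703 + 1/8) = √(34703 + ⅛) = √(277625/8) = 5*√22210/4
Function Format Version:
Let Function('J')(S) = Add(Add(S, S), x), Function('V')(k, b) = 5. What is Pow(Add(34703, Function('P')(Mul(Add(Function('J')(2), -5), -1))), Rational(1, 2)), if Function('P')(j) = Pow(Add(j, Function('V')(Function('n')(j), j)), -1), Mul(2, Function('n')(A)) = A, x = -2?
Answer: Mul(Rational(5, 4), Pow(22210, Rational(1, 2))) ≈ 186.29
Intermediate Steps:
Function('n')(A) = Mul(Rational(1, 2), A)
Function('J')(S) = Add(-2, Mul(2, S)) (Function('J')(S) = Add(Add(S, S), -2) = Add(Mul(2, S), -2) = Add(-2, Mul(2, S)))
Function('P')(j) = Pow(Add(5, j), -1) (Function('P')(j) = Pow(Add(j, 5), -1) = Pow(Add(5, j), -1))
Pow(Add(34703, Function('P')(Mul(Add(Function('J')(2), -5), -1))), Rational(1, 2)) = Pow(Add(34703, Pow(Add(5, Mul(Add(Add(-2, Mul(2, 2)), -5), -1)), -1)), Rational(1, 2)) = Pow(Add(34703, Pow(Add(5, Mul(Add(Add(-2, 4), -5), -1)), -1)), Rational(1, 2)) = Pow(Add(34703, Pow(Add(5, Mul(Add(2, -5), -1)), -1)), Rational(1, 2)) = Pow(Add(34703, Pow(Add(5, Mul(-3, -1)), -1)), Rational(1, 2)) = Pow(Add(34703, Pow(Add(5, 3), -1)), Rational(1, 2)) = Pow(Add(34703, Pow(8, -1)), Rational(1, 2)) = Pow(Add(34703, Rational(1, 8)), Rational(1, 2)) = Pow(Rational(277625, 8), Rational(1, 2)) = Mul(Rational(5, 4), Pow(22210, Rational(1, 2)))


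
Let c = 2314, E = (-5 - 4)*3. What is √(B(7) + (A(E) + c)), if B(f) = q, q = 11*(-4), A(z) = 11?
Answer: √2281 ≈ 47.760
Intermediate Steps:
E = -27 (E = -9*3 = -27)
q = -44
B(f) = -44
√(B(7) + (A(E) + c)) = √(-44 + (11 + 2314)) = √(-44 + 2325) = √2281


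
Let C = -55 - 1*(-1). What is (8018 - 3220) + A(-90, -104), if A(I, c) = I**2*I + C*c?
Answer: -718586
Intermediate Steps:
C = -54 (C = -55 + 1 = -54)
A(I, c) = I**3 - 54*c (A(I, c) = I**2*I - 54*c = I**3 - 54*c)
(8018 - 3220) + A(-90, -104) = (8018 - 3220) + ((-90)**3 - 54*(-104)) = 4798 + (-729000 + 5616) = 4798 - 723384 = -718586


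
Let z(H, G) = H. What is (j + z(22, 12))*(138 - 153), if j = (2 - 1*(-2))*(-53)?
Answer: 2850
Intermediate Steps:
j = -212 (j = (2 + 2)*(-53) = 4*(-53) = -212)
(j + z(22, 12))*(138 - 153) = (-212 + 22)*(138 - 153) = -190*(-15) = 2850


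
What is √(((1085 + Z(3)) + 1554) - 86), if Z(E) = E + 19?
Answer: 5*√103 ≈ 50.744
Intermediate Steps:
Z(E) = 19 + E
√(((1085 + Z(3)) + 1554) - 86) = √(((1085 + (19 + 3)) + 1554) - 86) = √(((1085 + 22) + 1554) - 86) = √((1107 + 1554) - 86) = √(2661 - 86) = √2575 = 5*√103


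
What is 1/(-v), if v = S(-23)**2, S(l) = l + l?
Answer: -1/2116 ≈ -0.00047259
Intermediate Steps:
S(l) = 2*l
v = 2116 (v = (2*(-23))**2 = (-46)**2 = 2116)
1/(-v) = 1/(-1*2116) = 1/(-2116) = -1/2116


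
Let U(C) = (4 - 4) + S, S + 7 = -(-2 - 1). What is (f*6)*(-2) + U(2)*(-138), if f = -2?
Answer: 576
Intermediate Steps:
S = -4 (S = -7 - (-2 - 1) = -7 - 1*(-3) = -7 + 3 = -4)
U(C) = -4 (U(C) = (4 - 4) - 4 = 0 - 4 = -4)
(f*6)*(-2) + U(2)*(-138) = -2*6*(-2) - 4*(-138) = -12*(-2) + 552 = 24 + 552 = 576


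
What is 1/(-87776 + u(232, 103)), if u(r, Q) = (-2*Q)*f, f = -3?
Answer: -1/87158 ≈ -1.1473e-5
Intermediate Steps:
u(r, Q) = 6*Q (u(r, Q) = -2*Q*(-3) = 6*Q)
1/(-87776 + u(232, 103)) = 1/(-87776 + 6*103) = 1/(-87776 + 618) = 1/(-87158) = -1/87158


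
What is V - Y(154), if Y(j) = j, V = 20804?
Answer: 20650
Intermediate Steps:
V - Y(154) = 20804 - 1*154 = 20804 - 154 = 20650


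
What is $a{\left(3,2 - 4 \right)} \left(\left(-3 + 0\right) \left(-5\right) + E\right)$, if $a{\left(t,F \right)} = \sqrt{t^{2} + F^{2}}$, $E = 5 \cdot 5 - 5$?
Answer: $35 \sqrt{13} \approx 126.19$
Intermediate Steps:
$E = 20$ ($E = 25 - 5 = 20$)
$a{\left(t,F \right)} = \sqrt{F^{2} + t^{2}}$
$a{\left(3,2 - 4 \right)} \left(\left(-3 + 0\right) \left(-5\right) + E\right) = \sqrt{\left(2 - 4\right)^{2} + 3^{2}} \left(\left(-3 + 0\right) \left(-5\right) + 20\right) = \sqrt{\left(-2\right)^{2} + 9} \left(\left(-3\right) \left(-5\right) + 20\right) = \sqrt{4 + 9} \left(15 + 20\right) = \sqrt{13} \cdot 35 = 35 \sqrt{13}$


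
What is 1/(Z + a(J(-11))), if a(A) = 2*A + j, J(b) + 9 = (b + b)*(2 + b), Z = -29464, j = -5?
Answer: -1/29091 ≈ -3.4375e-5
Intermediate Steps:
J(b) = -9 + 2*b*(2 + b) (J(b) = -9 + (b + b)*(2 + b) = -9 + (2*b)*(2 + b) = -9 + 2*b*(2 + b))
a(A) = -5 + 2*A (a(A) = 2*A - 5 = -5 + 2*A)
1/(Z + a(J(-11))) = 1/(-29464 + (-5 + 2*(-9 + 2*(-11)**2 + 4*(-11)))) = 1/(-29464 + (-5 + 2*(-9 + 2*121 - 44))) = 1/(-29464 + (-5 + 2*(-9 + 242 - 44))) = 1/(-29464 + (-5 + 2*189)) = 1/(-29464 + (-5 + 378)) = 1/(-29464 + 373) = 1/(-29091) = -1/29091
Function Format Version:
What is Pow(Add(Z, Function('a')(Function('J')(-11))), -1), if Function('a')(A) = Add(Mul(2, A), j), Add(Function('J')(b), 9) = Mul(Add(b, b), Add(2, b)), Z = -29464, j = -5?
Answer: Rational(-1, 29091) ≈ -3.4375e-5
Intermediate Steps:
Function('J')(b) = Add(-9, Mul(2, b, Add(2, b))) (Function('J')(b) = Add(-9, Mul(Add(b, b), Add(2, b))) = Add(-9, Mul(Mul(2, b), Add(2, b))) = Add(-9, Mul(2, b, Add(2, b))))
Function('a')(A) = Add(-5, Mul(2, A)) (Function('a')(A) = Add(Mul(2, A), -5) = Add(-5, Mul(2, A)))
Pow(Add(Z, Function('a')(Function('J')(-11))), -1) = Pow(Add(-29464, Add(-5, Mul(2, Add(-9, Mul(2, Pow(-11, 2)), Mul(4, -11))))), -1) = Pow(Add(-29464, Add(-5, Mul(2, Add(-9, Mul(2, 121), -44)))), -1) = Pow(Add(-29464, Add(-5, Mul(2, Add(-9, 242, -44)))), -1) = Pow(Add(-29464, Add(-5, Mul(2, 189))), -1) = Pow(Add(-29464, Add(-5, 378)), -1) = Pow(Add(-29464, 373), -1) = Pow(-29091, -1) = Rational(-1, 29091)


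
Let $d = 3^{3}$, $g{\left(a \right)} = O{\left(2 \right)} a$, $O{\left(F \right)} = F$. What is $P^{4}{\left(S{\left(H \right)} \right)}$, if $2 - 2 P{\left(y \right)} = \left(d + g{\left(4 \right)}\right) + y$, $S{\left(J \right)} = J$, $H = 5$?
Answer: $130321$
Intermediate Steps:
$g{\left(a \right)} = 2 a$
$d = 27$
$P{\left(y \right)} = - \frac{33}{2} - \frac{y}{2}$ ($P{\left(y \right)} = 1 - \frac{\left(27 + 2 \cdot 4\right) + y}{2} = 1 - \frac{\left(27 + 8\right) + y}{2} = 1 - \frac{35 + y}{2} = 1 - \left(\frac{35}{2} + \frac{y}{2}\right) = - \frac{33}{2} - \frac{y}{2}$)
$P^{4}{\left(S{\left(H \right)} \right)} = \left(- \frac{33}{2} - \frac{5}{2}\right)^{4} = \left(-19\right)^{4} = 130321$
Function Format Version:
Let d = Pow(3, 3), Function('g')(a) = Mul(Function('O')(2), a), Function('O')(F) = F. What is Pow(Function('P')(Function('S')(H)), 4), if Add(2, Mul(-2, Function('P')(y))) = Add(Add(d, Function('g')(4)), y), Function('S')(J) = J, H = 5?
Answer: 130321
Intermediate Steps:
Function('g')(a) = Mul(2, a)
d = 27
Function('P')(y) = Add(Rational(-33, 2), Mul(Rational(-1, 2), y)) (Function('P')(y) = Add(1, Mul(Rational(-1, 2), Add(Add(27, Mul(2, 4)), y))) = Add(1, Mul(Rational(-1, 2), Add(Add(27, 8), y))) = Add(1, Mul(Rational(-1, 2), Add(35, y))) = Add(1, Add(Rational(-35, 2), Mul(Rational(-1, 2), y))) = Add(Rational(-33, 2), Mul(Rational(-1, 2), y)))
Pow(Function('P')(Function('S')(H)), 4) = Pow(Add(Rational(-33, 2), Mul(Rational(-1, 2), 5)), 4) = Pow(Add(Rational(-33, 2), Rational(-5, 2)), 4) = Pow(-19, 4) = 130321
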